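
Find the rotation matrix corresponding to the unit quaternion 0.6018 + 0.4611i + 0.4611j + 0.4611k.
[[0.1495, -0.1298, 0.9802], [0.9802, 0.1495, -0.1298], [-0.1298, 0.9802, 0.1495]]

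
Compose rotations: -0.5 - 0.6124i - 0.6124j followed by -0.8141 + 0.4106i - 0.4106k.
0.6585 + 0.0418i + 0.75j - 0.0462k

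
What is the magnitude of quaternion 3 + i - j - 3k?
√20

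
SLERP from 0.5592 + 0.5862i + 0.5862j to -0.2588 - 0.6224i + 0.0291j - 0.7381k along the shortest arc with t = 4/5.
0.357 + 0.6759i + 0.1162j + 0.6342k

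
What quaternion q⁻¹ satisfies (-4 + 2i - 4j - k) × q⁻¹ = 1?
-0.1081 - 0.0541i + 0.1081j + 0.027k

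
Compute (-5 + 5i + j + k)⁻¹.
-0.0962 - 0.0962i - 0.0192j - 0.0192k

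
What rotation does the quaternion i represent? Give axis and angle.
axis = (1, 0, 0), θ = π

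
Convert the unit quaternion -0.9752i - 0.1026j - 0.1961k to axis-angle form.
axis = (-0.9752, -0.1026, -0.1961), θ = π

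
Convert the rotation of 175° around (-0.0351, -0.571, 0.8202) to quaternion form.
0.0436 - 0.0351i - 0.5705j + 0.8194k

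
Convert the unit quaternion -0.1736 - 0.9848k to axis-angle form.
axis = (0, 0, -1), θ = 200°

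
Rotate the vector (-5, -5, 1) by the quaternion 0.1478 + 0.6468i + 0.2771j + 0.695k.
(0.814, 1.388, -6.958)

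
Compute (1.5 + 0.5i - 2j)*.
1.5 - 0.5i + 2j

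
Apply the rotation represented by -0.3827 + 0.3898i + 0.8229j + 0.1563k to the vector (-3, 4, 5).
(1.714, 3.801, -5.711)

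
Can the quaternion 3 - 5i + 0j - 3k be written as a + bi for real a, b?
No. The quaternion 3 - 5i - 3k has j-coefficient y = 0 and k-coefficient z = -3, not both zero, so it does not lie in the complex subalgebra spanned by 1 and i.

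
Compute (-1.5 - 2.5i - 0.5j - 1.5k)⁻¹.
-0.1364 + 0.2273i + 0.0455j + 0.1364k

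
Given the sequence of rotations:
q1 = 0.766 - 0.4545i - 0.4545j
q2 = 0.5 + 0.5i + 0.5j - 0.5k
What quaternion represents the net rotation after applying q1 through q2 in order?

q2 · q1 = 0.8375 - 0.0715i + 0.383j - 0.383k
0.8375 - 0.0715i + 0.383j - 0.383k


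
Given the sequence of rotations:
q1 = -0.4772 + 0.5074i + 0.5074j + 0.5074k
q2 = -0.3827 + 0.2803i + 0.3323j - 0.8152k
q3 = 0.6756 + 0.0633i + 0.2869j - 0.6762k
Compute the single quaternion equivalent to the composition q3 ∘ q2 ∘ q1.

q2 · q1 = 0.2854 + 0.2543i - 0.9086j + 0.1684k
q3 · q2 · q1 = 0.5513 - 0.3762i - 0.7146j - 0.2097k
0.5513 - 0.3762i - 0.7146j - 0.2097k


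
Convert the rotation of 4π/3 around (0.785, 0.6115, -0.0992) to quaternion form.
-0.5 + 0.6798i + 0.5296j - 0.0859k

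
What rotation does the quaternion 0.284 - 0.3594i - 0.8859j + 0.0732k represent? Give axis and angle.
axis = (-0.3748, -0.9239, 0.0763), θ = 147°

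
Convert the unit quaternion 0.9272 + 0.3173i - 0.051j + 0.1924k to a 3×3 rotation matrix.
[[0.9208, -0.3892, 0.0275], [0.3244, 0.7246, -0.608], [0.2167, 0.5688, 0.7934]]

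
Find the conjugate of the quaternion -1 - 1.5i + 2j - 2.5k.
-1 + 1.5i - 2j + 2.5k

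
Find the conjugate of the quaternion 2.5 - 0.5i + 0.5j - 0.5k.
2.5 + 0.5i - 0.5j + 0.5k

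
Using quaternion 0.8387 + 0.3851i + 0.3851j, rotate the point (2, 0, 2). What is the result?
(2.699, -0.699, -0.478)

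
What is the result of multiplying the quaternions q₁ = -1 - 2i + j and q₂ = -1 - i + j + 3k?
-2 + 6i + 4j - 4k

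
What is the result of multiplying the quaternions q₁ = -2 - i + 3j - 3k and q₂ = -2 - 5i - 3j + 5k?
23 + 18i + 20j + 14k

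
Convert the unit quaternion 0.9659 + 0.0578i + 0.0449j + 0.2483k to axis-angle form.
axis = (0.2233, 0.1735, 0.9592), θ = π/6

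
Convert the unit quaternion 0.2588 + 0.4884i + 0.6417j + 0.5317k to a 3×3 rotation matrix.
[[-0.389, 0.3516, 0.8515], [0.902, -0.0425, 0.4296], [0.1872, 0.9352, -0.3006]]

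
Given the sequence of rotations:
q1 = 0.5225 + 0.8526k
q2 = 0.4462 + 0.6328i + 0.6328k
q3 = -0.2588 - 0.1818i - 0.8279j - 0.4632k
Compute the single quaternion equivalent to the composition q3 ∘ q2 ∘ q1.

q2 · q1 = -0.3064 + 0.3306i - 0.5395j + 0.7111k
q3 · q2 · q1 = 0.0221 - 0.8685i + 0.3694j + 0.3297k
0.0221 - 0.8685i + 0.3694j + 0.3297k


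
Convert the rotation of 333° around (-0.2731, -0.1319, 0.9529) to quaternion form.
-0.9724 - 0.0638i - 0.0308j + 0.2225k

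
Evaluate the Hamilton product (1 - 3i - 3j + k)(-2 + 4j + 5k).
5 - 13i + 25j - 9k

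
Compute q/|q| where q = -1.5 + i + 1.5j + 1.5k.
-0.5388 + 0.3592i + 0.5388j + 0.5388k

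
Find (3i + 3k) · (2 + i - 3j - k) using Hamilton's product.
15i + 6j - 3k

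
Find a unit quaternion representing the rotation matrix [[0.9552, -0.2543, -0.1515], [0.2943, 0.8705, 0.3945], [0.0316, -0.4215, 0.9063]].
0.9659 - 0.2112i - 0.0474j + 0.142k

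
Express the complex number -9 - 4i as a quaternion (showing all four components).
-9 - 4i + 0j + 0k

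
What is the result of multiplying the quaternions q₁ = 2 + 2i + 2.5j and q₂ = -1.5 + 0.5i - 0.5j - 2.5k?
-2.75 - 8.25i + 0.25j - 7.25k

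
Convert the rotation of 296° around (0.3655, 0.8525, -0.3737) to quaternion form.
-0.848 + 0.1937i + 0.4518j - 0.198k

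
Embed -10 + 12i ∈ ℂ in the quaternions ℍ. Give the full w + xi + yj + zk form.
-10 + 12i + 0j + 0k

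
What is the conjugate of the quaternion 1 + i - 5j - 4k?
1 - i + 5j + 4k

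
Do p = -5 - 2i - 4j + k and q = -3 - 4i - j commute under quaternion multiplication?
No: pq = 3 + 27i + 13j - 17k ≠ 3 + 25i + 21j + 11k = qp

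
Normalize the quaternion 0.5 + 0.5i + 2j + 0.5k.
0.2294 + 0.2294i + 0.9177j + 0.2294k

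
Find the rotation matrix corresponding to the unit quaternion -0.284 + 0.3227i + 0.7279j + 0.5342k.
[[-0.6304, 0.7732, -0.0687], [0.1664, 0.221, 0.961], [0.7582, 0.5944, -0.2679]]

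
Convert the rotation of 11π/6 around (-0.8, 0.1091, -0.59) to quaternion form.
-0.9659 - 0.2071i + 0.0282j - 0.1527k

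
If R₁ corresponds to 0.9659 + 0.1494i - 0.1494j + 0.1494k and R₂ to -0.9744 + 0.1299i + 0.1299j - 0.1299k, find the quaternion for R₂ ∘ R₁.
-0.9218 - 0.0201i + 0.2322j - 0.3099k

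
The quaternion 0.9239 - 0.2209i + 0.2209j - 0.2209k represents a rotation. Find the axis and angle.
axis = (-√3/3, √3/3, -√3/3), θ = π/4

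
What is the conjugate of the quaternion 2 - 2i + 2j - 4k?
2 + 2i - 2j + 4k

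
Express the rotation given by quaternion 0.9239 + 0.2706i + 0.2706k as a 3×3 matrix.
[[0.8536, -0.5, 0.1464], [0.5, 0.7071, -0.5], [0.1464, 0.5, 0.8536]]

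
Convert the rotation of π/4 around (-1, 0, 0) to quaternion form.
0.9239 - 0.3827i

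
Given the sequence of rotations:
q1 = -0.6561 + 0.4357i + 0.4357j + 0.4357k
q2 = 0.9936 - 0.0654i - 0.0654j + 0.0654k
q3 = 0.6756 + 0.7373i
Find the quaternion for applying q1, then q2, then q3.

q2 · q1 = -0.6234 + 0.4188i + 0.5328j + 0.39k
q3 · q2 · q1 = -0.73 - 0.1767i + 0.0724j + 0.6563k
-0.73 - 0.1767i + 0.0724j + 0.6563k


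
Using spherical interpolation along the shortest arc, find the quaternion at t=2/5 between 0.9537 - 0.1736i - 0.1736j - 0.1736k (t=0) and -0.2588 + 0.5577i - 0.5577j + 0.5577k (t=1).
0.808 - 0.402i + 0.1549j - 0.402k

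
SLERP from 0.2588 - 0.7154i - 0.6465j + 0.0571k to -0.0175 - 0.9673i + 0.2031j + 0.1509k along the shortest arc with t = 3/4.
0.0612 - 0.9882i - 0.0245j + 0.1383k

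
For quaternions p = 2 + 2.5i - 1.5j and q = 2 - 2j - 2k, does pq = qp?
No: pq = 1 + 8i - 2j - 9k ≠ 1 + 2i - 12j + k = qp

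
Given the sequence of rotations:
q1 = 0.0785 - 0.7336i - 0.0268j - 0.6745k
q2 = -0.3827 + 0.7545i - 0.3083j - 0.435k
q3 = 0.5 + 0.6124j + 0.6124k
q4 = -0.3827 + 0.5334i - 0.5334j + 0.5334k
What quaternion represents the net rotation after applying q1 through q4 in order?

q2 · q1 = 0.2218 + 0.5363i + 0.8141j - 0.0224k
q3 · q2 · q1 = -0.3739 - 0.2441i + 0.8713j - 0.2038k
q4 · q3 · q2 · q1 = 0.8468 - 0.4621i - 0.1555j + 0.2131k
0.8468 - 0.4621i - 0.1555j + 0.2131k


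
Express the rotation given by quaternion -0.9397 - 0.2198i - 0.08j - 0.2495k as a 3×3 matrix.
[[0.8627, -0.4337, 0.26], [0.5041, 0.7789, -0.3732], [-0.0407, 0.453, 0.8906]]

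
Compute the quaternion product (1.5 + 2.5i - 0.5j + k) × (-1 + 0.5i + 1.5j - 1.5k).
-0.5 - 2.5i + 7j + 0.75k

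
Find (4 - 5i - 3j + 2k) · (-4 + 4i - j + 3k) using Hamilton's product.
-5 + 29i + 31j + 21k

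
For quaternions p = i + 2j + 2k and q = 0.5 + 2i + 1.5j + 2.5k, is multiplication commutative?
No: pq = -10 + 2.5i + 2.5j - 1.5k ≠ -10 - 1.5i - 0.5j + 3.5k = qp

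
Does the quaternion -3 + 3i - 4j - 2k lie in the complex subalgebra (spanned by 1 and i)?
No. The quaternion -3 + 3i - 4j - 2k has j-coefficient y = -4 and k-coefficient z = -2, not both zero, so it does not lie in the complex subalgebra spanned by 1 and i.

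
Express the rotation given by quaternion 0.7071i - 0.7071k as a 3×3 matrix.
[[0, 0, -1], [0, -1, 0], [-1, 0, 0]]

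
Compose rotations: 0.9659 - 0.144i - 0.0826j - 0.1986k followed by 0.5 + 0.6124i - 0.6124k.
0.4495 + 0.4689i + 0.1685j - 0.7414k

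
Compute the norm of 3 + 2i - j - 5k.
√39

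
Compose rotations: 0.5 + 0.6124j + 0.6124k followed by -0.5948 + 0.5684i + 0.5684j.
-0.6455 + 0.6323i - 0.4281j - 0.0162k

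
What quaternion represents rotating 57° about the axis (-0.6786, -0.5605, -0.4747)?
0.8788 - 0.3238i - 0.2674j - 0.2265k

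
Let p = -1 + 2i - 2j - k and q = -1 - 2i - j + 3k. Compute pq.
6 - 7i - j - 8k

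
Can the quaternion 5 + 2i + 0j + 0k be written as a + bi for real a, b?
Yes. The quaternion 5 + 2i has j- and k-coefficients y = z = 0, so it lies in the complex subalgebra spanned by 1 and i.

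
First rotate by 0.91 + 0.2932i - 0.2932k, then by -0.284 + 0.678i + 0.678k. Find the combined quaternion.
-0.2584 + 0.5337i + 0.3976j + 0.7002k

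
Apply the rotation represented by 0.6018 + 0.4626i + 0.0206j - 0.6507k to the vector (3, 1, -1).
(1.836, -1.984, -1.922)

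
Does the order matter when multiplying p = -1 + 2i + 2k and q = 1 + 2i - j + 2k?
Yes: pq = -9 + 2i + j - 2k ≠ -9 - 2i + j + 2k = qp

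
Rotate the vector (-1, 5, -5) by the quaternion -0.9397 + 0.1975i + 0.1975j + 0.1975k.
(2.868, 2.267, -6.135)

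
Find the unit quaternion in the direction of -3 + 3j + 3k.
-0.5774 + 0.5774j + 0.5774k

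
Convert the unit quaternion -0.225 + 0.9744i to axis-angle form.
axis = (1, 0, 0), θ = 206°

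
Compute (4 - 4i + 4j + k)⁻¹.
0.0816 + 0.0816i - 0.0816j - 0.0204k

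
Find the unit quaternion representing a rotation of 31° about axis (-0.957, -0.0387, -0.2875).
0.9636 - 0.2557i - 0.0103j - 0.0768k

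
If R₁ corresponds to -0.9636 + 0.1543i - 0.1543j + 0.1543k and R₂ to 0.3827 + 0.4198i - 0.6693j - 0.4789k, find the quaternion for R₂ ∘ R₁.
-0.4629 - 0.5226i + 0.4472j + 0.559k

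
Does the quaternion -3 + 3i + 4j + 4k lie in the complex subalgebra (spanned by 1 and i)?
No. The quaternion -3 + 3i + 4j + 4k has j-coefficient y = 4 and k-coefficient z = 4, not both zero, so it does not lie in the complex subalgebra spanned by 1 and i.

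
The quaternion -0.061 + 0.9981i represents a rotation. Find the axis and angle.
axis = (1, 0, 0), θ = 187°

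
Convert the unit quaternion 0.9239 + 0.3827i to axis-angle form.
axis = (1, 0, 0), θ = π/4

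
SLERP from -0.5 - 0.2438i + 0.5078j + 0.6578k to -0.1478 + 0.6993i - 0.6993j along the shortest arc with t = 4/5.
0.0053 - 0.6647i + 0.7294j + 0.1612k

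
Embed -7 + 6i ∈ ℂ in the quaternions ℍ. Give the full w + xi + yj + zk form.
-7 + 6i + 0j + 0k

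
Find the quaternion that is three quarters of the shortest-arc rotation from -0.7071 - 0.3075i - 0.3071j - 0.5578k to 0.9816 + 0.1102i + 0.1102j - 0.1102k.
-0.9677 - 0.1717i - 0.1716j - 0.0676k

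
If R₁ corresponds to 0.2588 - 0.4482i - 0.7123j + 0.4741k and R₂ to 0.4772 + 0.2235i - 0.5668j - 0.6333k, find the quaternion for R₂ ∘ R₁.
0.1202 - 0.8759i - 0.3087j - 0.3509k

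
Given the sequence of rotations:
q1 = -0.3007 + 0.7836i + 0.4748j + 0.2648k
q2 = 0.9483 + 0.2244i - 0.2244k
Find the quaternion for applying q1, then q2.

q2 · q1 = -0.4016 + 0.7822i + 0.215j + 0.4251k
-0.4016 + 0.7822i + 0.215j + 0.4251k


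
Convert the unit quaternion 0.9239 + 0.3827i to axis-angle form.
axis = (1, 0, 0), θ = π/4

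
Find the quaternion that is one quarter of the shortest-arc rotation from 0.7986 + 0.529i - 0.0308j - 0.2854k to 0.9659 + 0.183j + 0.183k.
0.8926 + 0.4152i + 0.0262j - 0.1736k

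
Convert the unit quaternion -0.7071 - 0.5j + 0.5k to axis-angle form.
axis = (0, -√2/2, √2/2), θ = 3π/2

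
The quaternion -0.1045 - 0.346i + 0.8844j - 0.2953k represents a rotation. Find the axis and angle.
axis = (-0.3479, 0.8893, -0.2969), θ = 192°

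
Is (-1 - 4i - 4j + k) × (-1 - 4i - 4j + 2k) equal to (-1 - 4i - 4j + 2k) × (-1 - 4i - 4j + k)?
No: pq = -33 + 4i + 12j - 3k ≠ -33 + 12i + 4j - 3k = qp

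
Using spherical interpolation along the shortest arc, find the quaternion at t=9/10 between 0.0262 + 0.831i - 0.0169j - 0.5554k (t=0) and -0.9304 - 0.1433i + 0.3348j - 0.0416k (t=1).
0.9075 + 0.2598i - 0.3276j - 0.0402k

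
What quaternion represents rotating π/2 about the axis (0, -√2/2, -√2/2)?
0.7071 - 0.5j - 0.5k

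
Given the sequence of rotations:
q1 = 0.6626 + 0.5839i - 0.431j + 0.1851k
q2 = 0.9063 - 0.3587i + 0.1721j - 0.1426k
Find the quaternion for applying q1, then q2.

q2 · q1 = 0.9105 + 0.2619i - 0.2935j + 0.1274k
0.9105 + 0.2619i - 0.2935j + 0.1274k


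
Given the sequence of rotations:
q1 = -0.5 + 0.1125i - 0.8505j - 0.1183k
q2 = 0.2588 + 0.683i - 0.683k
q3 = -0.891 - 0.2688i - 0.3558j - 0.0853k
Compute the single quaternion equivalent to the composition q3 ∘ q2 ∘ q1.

q2 · q1 = -0.287 - 0.8933i - 0.2161j - 0.27k
q3 · q2 · q1 = -0.0843 + 0.9507i + 0.2983j + 0.0053k
-0.0843 + 0.9507i + 0.2983j + 0.0053k


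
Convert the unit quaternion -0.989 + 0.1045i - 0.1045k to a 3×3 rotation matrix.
[[0.9782, -0.2067, -0.0218], [0.2067, 0.9563, 0.2067], [-0.0218, -0.2067, 0.9782]]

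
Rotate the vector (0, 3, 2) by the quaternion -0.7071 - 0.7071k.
(-3, 0, 2)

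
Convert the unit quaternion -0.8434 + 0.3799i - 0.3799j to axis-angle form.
axis = (√2/2, -√2/2, 0), θ = 295°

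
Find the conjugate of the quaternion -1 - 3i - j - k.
-1 + 3i + j + k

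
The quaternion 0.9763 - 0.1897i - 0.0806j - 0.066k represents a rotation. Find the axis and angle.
axis = (-0.8765, -0.3724, -0.305), θ = 25°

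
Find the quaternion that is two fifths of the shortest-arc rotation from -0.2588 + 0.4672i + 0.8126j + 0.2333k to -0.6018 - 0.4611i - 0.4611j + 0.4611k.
0.1174 + 0.5662i + 0.8133j - 0.0649k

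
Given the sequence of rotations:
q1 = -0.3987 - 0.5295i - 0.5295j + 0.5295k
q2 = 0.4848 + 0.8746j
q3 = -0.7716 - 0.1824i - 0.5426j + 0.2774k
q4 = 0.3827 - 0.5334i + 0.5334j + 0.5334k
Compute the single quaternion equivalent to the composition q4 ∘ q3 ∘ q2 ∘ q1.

q2 · q1 = 0.2698 + 0.2064i - 0.6054j + 0.7198k
q3 · q2 · q1 = -0.6987 - 0.4311i + 0.5093j - 0.2581k
q4 · q3 · q2 · q1 = -0.6313 - 0.2016i - 0.5454j - 0.5132k
-0.6313 - 0.2016i - 0.5454j - 0.5132k


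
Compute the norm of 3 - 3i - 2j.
√22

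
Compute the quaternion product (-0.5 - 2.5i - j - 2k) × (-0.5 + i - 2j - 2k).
-3.25 - 1.25i - 5.5j + 8k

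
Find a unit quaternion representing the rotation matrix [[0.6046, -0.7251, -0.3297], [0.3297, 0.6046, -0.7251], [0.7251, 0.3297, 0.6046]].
0.8387 + 0.3144i - 0.3144j + 0.3144k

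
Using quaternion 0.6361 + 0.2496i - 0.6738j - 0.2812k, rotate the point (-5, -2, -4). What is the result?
(4.278, 1.79, -4.847)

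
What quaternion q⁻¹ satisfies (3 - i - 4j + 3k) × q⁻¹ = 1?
0.0857 + 0.0286i + 0.1143j - 0.0857k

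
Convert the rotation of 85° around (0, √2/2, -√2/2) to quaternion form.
0.7373 + 0.4777j - 0.4777k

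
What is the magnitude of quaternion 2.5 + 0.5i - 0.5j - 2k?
3.279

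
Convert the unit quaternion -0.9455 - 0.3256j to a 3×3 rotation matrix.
[[0.788, 0, 0.6157], [0, 1, 0], [-0.6157, 0, 0.788]]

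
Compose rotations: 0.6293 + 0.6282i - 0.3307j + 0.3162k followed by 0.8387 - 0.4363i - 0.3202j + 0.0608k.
0.6768 + 0.1712i - 0.3027j + 0.6489k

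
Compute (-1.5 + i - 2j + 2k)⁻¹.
-0.1333 - 0.0889i + 0.1778j - 0.1778k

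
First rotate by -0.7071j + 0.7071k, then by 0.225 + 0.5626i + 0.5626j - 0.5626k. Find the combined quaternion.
0.7956 - 0.5569j - 0.2387k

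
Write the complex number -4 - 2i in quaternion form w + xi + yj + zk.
-4 - 2i + 0j + 0k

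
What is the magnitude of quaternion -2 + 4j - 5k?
√45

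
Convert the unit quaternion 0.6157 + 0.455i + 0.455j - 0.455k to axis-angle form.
axis = (√3/3, √3/3, -√3/3), θ = 104°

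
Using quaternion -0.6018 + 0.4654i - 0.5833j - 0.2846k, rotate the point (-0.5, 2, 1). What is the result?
(-1.413, 1.802, -0.086)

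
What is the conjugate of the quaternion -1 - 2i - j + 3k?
-1 + 2i + j - 3k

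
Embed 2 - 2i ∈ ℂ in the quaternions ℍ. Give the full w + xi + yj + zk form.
2 - 2i + 0j + 0k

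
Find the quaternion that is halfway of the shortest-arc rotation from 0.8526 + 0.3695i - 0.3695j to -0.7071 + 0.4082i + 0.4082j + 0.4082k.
0.8711 - 0.0216i - 0.4344j - 0.228k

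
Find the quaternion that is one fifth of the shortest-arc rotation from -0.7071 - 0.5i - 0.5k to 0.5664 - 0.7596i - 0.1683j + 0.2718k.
-0.8077 - 0.2435i + 0.0475j - 0.5348k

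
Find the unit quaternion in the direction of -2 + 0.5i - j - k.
-0.8 + 0.2i - 0.4j - 0.4k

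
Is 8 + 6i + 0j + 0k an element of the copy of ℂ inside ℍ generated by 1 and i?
Yes. The quaternion 8 + 6i has j- and k-coefficients y = z = 0, so it lies in the complex subalgebra spanned by 1 and i.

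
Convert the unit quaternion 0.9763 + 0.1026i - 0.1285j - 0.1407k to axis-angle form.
axis = (0.4741, -0.5938, -0.6501), θ = 25°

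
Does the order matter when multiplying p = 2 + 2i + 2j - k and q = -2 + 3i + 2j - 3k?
Yes: pq = -17 - 2i + 3j - 6k ≠ -17 + 6i - 3j - 2k = qp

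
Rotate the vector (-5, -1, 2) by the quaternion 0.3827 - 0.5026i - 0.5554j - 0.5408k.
(0.274, 1.339, -5.304)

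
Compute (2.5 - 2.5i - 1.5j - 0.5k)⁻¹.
0.1667 + 0.1667i + 0.1j + 0.0333k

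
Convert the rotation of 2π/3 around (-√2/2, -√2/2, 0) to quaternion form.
0.5 - 0.6124i - 0.6124j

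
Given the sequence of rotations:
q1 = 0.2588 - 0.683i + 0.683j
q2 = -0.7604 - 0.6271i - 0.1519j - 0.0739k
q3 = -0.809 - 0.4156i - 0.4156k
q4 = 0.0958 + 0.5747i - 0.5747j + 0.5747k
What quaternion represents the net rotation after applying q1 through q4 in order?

q2 · q1 = -0.5214 + 0.4075i - 0.5082j - 0.5512k
q3 · q2 · q1 = 0.3621 - 0.3242i + 0.0127j + 0.8738k
q4 · q3 · q2 · q1 = -0.2739 - 0.3324i - 0.8954j + 0.1128k
-0.2739 - 0.3324i - 0.8954j + 0.1128k


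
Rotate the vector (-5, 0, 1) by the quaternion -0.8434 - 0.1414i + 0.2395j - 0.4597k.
(-2.587, -3.997, -1.825)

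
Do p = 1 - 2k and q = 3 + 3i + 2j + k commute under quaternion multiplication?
No: pq = 5 + 7i - 4j - 5k ≠ 5 - i + 8j - 5k = qp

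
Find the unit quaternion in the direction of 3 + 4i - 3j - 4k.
0.4243 + 0.5657i - 0.4243j - 0.5657k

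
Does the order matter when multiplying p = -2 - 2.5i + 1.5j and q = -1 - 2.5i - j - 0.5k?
Yes: pq = -2.75 + 6.75i - 0.75j + 7.25k ≠ -2.75 + 8.25i + 1.75j - 5.25k = qp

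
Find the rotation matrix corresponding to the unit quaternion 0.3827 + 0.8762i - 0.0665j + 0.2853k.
[[0.8284, -0.3349, 0.4491], [0.1018, -0.6982, -0.7086], [0.5509, 0.6327, -0.5443]]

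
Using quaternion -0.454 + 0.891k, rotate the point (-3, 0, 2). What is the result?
(1.763, 2.427, 2)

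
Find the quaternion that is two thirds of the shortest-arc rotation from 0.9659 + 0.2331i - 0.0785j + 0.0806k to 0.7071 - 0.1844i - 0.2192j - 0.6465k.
0.8783 - 0.045i - 0.1884j - 0.4372k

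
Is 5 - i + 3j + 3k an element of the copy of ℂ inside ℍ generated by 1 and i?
No. The quaternion 5 - i + 3j + 3k has j-coefficient y = 3 and k-coefficient z = 3, not both zero, so it does not lie in the complex subalgebra spanned by 1 and i.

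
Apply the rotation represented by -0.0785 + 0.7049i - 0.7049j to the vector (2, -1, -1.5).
(0.84, -2.16, 1.371)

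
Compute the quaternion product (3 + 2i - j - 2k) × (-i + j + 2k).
7 - 3i + j + 7k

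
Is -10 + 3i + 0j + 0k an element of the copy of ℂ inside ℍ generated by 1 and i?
Yes. The quaternion -10 + 3i has j- and k-coefficients y = z = 0, so it lies in the complex subalgebra spanned by 1 and i.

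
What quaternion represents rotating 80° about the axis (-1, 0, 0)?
0.766 - 0.6428i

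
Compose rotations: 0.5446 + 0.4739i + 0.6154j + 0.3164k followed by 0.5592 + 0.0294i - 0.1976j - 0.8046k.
0.6668 + 0.7136i - 0.1541j - 0.1495k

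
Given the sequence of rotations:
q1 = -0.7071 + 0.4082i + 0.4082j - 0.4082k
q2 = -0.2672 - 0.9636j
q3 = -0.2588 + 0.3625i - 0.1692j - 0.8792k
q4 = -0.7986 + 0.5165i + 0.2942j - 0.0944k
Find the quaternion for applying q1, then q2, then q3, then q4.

q2 · q1 = 0.5823 + 0.2843i + 0.5723j + 0.5024k
q3 · q2 · q1 = 0.2848 + 0.5557i - 0.6787j - 0.3864k
q4 · q3 · q2 · q1 = -0.3513 - 0.4744i + 0.7729j - 0.2323k
-0.3513 - 0.4744i + 0.7729j - 0.2323k


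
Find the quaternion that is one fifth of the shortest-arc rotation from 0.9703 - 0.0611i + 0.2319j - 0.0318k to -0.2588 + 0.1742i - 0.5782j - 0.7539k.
0.9171 - 0.0978i + 0.3503j + 0.1635k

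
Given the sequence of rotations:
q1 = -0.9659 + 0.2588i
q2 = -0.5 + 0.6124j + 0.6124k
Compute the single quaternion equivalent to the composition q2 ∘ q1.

q2 · q1 = 0.4829 - 0.1294i - 0.433j - 0.75k
0.4829 - 0.1294i - 0.433j - 0.75k


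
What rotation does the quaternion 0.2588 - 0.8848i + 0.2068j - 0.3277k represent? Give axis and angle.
axis = (-0.916, 0.2141, -0.3393), θ = 5π/6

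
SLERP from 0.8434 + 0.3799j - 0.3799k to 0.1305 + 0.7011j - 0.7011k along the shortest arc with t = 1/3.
0.6539 + 0.535j - 0.535k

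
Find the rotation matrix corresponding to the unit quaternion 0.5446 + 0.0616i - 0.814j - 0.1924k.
[[-0.3992, 0.1093, -0.9103], [-0.3098, 0.9184, 0.2461], [0.8629, 0.3803, -0.3328]]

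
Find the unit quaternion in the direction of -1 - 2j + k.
-0.4082 - 0.8165j + 0.4082k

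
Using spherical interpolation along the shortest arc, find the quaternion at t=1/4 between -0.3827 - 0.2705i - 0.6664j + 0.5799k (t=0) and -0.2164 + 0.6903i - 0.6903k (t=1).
-0.2476 - 0.4266i - 0.5437j + 0.679k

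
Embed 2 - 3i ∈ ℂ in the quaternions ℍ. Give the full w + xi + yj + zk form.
2 - 3i + 0j + 0k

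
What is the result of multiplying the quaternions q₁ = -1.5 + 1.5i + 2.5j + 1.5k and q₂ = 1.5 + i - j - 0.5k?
-0.5 + i + 7.5j - k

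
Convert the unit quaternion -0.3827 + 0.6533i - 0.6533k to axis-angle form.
axis = (√2/2, 0, -√2/2), θ = 5π/4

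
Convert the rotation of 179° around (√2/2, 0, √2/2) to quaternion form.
0.0087 + 0.7071i + 0.7071k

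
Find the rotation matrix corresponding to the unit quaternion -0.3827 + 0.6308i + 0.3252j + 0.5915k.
[[0.0887, 0.863, 0.4973], [-0.0425, -0.4956, 0.8675], [0.9951, -0.0981, -0.0073]]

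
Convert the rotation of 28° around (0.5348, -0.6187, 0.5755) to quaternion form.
0.9703 + 0.1294i - 0.1497j + 0.1392k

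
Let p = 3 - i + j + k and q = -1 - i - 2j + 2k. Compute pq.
-4 + 2i - 6j + 8k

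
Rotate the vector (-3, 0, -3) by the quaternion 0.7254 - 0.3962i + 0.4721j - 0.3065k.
(-3.882, 1.6, 0.605)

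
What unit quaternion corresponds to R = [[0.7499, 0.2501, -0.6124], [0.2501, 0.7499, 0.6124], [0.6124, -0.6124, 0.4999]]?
0.866 - 0.3536i - 0.3536j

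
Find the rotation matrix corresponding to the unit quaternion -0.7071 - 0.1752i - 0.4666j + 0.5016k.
[[0.0614, 0.8729, 0.4841], [-0.5459, 0.4354, -0.7159], [-0.8356, -0.2203, 0.5032]]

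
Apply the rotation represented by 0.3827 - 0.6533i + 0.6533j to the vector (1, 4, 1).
(-2.768, 0.232, -3.207)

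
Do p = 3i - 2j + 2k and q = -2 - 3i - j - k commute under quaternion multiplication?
No: pq = 9 - 2i + j - 13k ≠ 9 - 10i + 7j + 5k = qp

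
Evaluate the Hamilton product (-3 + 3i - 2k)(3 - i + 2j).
-6 + 16i - 4j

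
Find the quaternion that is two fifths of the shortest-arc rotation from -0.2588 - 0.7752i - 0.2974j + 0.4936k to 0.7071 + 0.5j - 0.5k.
-0.4946 - 0.5147i - 0.4257j + 0.556k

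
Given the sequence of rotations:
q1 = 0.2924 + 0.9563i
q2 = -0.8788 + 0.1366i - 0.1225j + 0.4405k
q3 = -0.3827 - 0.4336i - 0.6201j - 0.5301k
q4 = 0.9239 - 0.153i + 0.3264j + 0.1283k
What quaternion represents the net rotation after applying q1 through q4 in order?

q2 · q1 = -0.3876 - 0.8005i + 0.3854j + 0.2459k
q3 · q2 · q1 = 0.1706 + 0.5262i + 0.6238j - 0.5521k
q4 · q3 · q2 · q1 = 0.1054 + 0.1998i + 0.6151j - 0.7554k
0.1054 + 0.1998i + 0.6151j - 0.7554k


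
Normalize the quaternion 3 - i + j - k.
0.866 - 0.2887i + 0.2887j - 0.2887k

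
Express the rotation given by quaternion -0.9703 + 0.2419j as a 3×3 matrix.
[[0.883, 0, -0.4694], [0, 1, 0], [0.4694, 0, 0.883]]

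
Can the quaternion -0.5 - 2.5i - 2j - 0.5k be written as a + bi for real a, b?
No. The quaternion -0.5 - 2.5i - 2j - 0.5k has j-coefficient y = -2 and k-coefficient z = -0.5, not both zero, so it does not lie in the complex subalgebra spanned by 1 and i.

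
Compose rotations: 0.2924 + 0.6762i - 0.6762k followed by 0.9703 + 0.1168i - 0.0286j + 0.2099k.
0.3467 + 0.7096i + 0.2126j - 0.5754k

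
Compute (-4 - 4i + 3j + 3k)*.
-4 + 4i - 3j - 3k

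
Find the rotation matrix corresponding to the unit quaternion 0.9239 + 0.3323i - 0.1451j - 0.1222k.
[[0.928, 0.1294, -0.3493], [-0.3222, 0.7493, -0.5786], [0.1869, 0.6495, 0.737]]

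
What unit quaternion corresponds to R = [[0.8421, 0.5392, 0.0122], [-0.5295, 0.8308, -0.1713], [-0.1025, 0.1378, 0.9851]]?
0.9563 + 0.0808i + 0.03j - 0.2794k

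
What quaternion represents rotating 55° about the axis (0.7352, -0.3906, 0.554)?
0.887 + 0.3395i - 0.1804j + 0.2558k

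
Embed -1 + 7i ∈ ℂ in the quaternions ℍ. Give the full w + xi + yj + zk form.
-1 + 7i + 0j + 0k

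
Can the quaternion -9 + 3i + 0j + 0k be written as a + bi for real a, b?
Yes. The quaternion -9 + 3i has j- and k-coefficients y = z = 0, so it lies in the complex subalgebra spanned by 1 and i.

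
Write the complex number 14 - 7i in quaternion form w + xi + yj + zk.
14 - 7i + 0j + 0k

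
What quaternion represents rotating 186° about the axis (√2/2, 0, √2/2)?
-0.0523 + 0.7061i + 0.7061k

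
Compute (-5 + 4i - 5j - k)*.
-5 - 4i + 5j + k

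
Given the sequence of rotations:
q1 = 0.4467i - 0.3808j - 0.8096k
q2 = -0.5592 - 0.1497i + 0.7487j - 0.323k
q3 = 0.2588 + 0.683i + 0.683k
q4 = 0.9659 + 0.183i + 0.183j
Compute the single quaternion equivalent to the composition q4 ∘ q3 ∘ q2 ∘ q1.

q2 · q1 = 0.0905 - 0.9789i - 0.0525j + 0.1753k
q3 · q2 · q1 = 0.5723 - 0.1557i - 0.8019j + 0.0713k
q4 · q3 · q2 · q1 = 0.728 - 0.0326i - 0.6829j - 0.0494k
0.728 - 0.0326i - 0.6829j - 0.0494k


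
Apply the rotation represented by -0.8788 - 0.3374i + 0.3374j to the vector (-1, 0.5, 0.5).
(-1.183, 0.317, -0.024)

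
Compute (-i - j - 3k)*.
i + j + 3k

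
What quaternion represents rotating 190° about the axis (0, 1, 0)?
-0.0872 + 0.9962j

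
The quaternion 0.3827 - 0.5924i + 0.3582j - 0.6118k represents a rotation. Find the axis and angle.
axis = (-0.6412, 0.3877, -0.6622), θ = 3π/4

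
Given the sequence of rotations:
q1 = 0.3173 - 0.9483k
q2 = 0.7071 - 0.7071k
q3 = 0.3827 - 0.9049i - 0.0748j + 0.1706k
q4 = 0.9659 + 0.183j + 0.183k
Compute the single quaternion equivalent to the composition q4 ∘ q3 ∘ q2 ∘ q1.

q2 · q1 = -0.4462 - 0.8949k
q3 · q2 · q1 = -0.0181 + 0.4707i - 0.7764j - 0.4186k
q4 · q3 · q2 · q1 = 0.2012 + 0.5201i - 0.6671j - 0.4938k
0.2012 + 0.5201i - 0.6671j - 0.4938k


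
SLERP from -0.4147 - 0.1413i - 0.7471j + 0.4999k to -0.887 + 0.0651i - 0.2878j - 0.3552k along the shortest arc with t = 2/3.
-0.8472 - 0.0086i - 0.5272j - 0.065k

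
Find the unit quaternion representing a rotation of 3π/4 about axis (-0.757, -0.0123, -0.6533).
0.3827 - 0.6994i - 0.0114j - 0.6036k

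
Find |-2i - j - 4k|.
√21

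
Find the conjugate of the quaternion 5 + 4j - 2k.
5 - 4j + 2k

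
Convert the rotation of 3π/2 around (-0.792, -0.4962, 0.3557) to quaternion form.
-0.7071 - 0.56i - 0.3509j + 0.2515k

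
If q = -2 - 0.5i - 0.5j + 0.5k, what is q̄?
-2 + 0.5i + 0.5j - 0.5k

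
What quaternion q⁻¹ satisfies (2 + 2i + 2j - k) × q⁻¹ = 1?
0.1538 - 0.1538i - 0.1538j + 0.0769k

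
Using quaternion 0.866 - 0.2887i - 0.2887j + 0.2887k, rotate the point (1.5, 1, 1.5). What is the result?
(-0.334, 2.167, 0.833)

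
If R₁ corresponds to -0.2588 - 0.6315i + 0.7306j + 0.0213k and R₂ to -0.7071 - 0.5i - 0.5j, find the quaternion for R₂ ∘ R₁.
0.2325 + 0.5653i - 0.3766j - 0.6961k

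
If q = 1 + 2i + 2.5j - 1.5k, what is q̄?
1 - 2i - 2.5j + 1.5k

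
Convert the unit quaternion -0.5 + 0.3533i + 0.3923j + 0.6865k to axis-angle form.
axis = (0.408, 0.453, 0.7927), θ = 4π/3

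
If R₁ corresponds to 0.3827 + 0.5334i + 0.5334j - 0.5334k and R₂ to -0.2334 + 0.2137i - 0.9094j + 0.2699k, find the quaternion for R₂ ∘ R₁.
0.4257 + 0.2984i - 0.2146j + 0.8268k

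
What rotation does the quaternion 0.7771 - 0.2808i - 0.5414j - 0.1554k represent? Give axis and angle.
axis = (-0.4462, -0.8602, -0.2469), θ = 78°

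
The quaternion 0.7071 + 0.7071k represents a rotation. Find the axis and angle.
axis = (0, 0, 1), θ = π/2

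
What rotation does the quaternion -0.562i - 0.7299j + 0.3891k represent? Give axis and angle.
axis = (-0.562, -0.7299, 0.3891), θ = π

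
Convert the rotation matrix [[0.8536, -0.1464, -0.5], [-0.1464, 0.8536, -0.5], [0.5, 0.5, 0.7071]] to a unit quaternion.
0.9239 + 0.2706i - 0.2706j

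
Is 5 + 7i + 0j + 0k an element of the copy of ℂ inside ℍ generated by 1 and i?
Yes. The quaternion 5 + 7i has j- and k-coefficients y = z = 0, so it lies in the complex subalgebra spanned by 1 and i.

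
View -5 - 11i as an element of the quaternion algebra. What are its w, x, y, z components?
-5 - 11i + 0j + 0k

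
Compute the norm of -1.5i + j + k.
2.062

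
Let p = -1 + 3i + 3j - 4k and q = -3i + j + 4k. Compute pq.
22 + 19i - j + 8k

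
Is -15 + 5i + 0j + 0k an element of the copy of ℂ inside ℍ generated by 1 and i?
Yes. The quaternion -15 + 5i has j- and k-coefficients y = z = 0, so it lies in the complex subalgebra spanned by 1 and i.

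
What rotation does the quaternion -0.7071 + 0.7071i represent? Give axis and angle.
axis = (1, 0, 0), θ = 3π/2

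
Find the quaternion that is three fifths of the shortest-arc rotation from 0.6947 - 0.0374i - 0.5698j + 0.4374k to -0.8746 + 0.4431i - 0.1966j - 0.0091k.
0.9152 - 0.3168i - 0.1332j + 0.2104k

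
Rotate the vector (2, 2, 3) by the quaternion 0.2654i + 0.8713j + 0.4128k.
(-0.136, 4.12, -0.101)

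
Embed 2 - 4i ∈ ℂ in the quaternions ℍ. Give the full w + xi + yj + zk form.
2 - 4i + 0j + 0k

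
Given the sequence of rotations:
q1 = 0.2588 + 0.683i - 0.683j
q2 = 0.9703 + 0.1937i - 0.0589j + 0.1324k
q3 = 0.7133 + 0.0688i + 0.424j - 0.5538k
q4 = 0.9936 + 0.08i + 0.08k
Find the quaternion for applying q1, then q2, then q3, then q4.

q2 · q1 = 0.0786 + 0.8033i - 0.5875j - 0.0578k
q3 · q2 · q1 = 0.2179 + 0.2285i - 0.8266j - 0.4658k
q4 · q3 · q2 · q1 = 0.2355 + 0.3106i - 0.7658j - 0.5115k
0.2355 + 0.3106i - 0.7658j - 0.5115k


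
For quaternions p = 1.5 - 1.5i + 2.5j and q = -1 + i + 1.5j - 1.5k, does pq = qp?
No: pq = -3.75 - 0.75i - 2.5j - 7k ≠ -3.75 + 6.75i + 2j + 2.5k = qp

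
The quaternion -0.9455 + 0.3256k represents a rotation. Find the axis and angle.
axis = (0, 0, 1), θ = 322°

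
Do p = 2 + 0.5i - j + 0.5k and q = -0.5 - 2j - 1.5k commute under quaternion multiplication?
No: pq = -2.25 + 2.25i - 2.75j - 4.25k ≠ -2.25 - 2.75i - 4.25j - 2.25k = qp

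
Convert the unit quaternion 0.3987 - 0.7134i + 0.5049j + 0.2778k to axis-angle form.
axis = (-0.7779, 0.5506, 0.3029), θ = 133°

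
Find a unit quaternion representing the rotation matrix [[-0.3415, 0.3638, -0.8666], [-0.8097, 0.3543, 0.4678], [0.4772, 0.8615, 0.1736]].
0.5446 + 0.1807i - 0.6169j - 0.5387k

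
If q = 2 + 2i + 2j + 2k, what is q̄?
2 - 2i - 2j - 2k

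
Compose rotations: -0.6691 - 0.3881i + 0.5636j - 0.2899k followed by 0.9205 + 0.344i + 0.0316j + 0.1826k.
-0.4473 - 0.6995i + 0.5265j - 0.1829k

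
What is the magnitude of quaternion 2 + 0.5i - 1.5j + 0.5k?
2.598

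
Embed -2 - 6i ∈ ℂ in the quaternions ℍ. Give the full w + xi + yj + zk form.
-2 - 6i + 0j + 0k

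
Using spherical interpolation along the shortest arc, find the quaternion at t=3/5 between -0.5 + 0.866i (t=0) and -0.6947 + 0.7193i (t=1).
-0.6212 + 0.7837i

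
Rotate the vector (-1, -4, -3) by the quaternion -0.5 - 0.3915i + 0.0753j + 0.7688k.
(-0.614, 3.61, -3.549)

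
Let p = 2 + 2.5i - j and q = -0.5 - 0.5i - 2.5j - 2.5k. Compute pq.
-2.25 + 0.25i + 1.75j - 11.75k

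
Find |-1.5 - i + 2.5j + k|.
3.24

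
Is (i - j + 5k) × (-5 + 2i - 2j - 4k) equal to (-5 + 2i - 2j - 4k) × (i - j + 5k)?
No: pq = 16 + 9i + 19j - 25k ≠ 16 - 19i - 9j - 25k = qp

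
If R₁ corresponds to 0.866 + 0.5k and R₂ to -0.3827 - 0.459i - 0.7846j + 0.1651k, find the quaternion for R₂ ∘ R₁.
-0.414 - 0.7898i - 0.45j - 0.0484k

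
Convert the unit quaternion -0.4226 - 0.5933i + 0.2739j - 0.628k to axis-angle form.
axis = (-0.6546, 0.3022, -0.6929), θ = 230°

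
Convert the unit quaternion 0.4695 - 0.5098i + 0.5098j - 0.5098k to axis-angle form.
axis = (-√3/3, √3/3, -√3/3), θ = 124°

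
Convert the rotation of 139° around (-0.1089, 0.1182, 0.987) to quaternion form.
0.3502 - 0.102i + 0.1107j + 0.9245k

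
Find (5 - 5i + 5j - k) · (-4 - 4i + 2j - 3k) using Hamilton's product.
-53 - 13i - 21j - k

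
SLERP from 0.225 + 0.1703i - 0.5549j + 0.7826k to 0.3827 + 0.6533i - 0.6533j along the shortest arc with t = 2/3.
0.3667 + 0.5435i - 0.692j + 0.3021k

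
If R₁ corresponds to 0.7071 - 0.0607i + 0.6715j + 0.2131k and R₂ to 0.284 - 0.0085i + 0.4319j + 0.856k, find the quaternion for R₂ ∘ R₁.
-0.2721 - 0.506i + 0.446j + 0.6863k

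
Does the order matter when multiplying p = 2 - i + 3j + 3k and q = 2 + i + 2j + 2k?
Yes: pq = -7 + 15j + 5k ≠ -7 + 5j + 15k = qp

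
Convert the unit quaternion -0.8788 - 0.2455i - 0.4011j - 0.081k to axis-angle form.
axis = (-0.5145, -0.8405, -0.1697), θ = 303°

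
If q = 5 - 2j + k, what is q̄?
5 + 2j - k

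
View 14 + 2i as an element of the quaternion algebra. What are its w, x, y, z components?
14 + 2i + 0j + 0k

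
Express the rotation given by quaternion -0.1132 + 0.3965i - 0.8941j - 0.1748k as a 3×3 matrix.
[[-0.6599, -0.7486, 0.0638], [-0.6694, 0.6245, 0.4023], [-0.341, 0.2228, -0.9133]]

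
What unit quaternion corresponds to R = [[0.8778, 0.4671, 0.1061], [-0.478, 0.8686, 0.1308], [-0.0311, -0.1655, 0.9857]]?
0.9659 - 0.0767i + 0.0355j - 0.2446k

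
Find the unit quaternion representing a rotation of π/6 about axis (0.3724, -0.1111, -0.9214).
0.9659 + 0.0964i - 0.0288j - 0.2385k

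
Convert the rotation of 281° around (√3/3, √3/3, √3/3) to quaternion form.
-0.7716 + 0.3672i + 0.3672j + 0.3672k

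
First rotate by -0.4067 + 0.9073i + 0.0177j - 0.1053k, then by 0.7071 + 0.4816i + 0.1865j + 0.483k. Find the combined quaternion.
-0.677 + 0.4175i + 0.4256j - 0.4316k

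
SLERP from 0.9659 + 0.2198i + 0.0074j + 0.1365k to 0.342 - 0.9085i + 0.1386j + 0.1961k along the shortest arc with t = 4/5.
0.5857 - 0.7699i + 0.129j + 0.2181k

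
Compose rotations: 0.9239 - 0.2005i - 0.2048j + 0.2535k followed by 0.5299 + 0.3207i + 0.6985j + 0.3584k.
0.6061 + 0.4405i + 0.3837j + 0.5398k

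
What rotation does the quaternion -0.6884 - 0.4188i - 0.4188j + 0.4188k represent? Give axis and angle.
axis = (-√3/3, -√3/3, √3/3), θ = 267°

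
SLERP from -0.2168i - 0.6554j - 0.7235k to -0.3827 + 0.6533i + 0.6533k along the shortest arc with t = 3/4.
0.3057 - 0.5838i - 0.1872j - 0.7285k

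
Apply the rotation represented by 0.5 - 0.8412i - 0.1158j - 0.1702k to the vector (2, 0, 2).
(2.172, 1.81, -0.08)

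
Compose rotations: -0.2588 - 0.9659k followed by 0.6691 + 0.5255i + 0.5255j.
-0.1732 - 0.6436i + 0.3716j - 0.6463k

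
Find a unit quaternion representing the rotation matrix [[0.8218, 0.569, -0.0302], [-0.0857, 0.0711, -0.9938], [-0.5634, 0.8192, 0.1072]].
0.7071 + 0.641i + 0.1885j - 0.2315k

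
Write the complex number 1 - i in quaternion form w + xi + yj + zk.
1 - i + 0j + 0k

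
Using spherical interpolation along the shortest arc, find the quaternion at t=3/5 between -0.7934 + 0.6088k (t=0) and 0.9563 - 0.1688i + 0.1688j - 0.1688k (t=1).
-0.922 + 0.1044i - 0.1044j + 0.3579k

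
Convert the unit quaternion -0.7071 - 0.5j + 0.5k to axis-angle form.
axis = (0, -√2/2, √2/2), θ = 3π/2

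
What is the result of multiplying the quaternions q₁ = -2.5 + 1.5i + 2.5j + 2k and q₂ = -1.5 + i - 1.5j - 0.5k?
7 - 3i + 2.75j - 6.5k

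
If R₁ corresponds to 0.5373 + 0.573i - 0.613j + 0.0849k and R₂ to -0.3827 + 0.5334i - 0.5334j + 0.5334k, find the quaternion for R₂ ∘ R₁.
-0.8835 + 0.349i + 0.2084j + 0.2328k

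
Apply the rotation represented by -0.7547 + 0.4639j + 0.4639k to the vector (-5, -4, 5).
(-6.998, 3.375, -2.375)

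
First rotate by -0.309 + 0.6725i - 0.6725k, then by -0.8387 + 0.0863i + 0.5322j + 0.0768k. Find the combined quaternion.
0.2528 - 0.9486i - 0.0548j + 0.1824k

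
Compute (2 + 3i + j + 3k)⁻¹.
0.087 - 0.1304i - 0.0435j - 0.1304k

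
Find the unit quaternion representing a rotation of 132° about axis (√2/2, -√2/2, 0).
0.4067 + 0.646i - 0.646j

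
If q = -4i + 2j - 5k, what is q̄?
4i - 2j + 5k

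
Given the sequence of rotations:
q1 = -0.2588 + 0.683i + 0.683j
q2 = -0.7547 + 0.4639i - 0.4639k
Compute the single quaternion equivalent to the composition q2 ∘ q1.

q2 · q1 = -0.1215 - 0.3187i - 0.8323j + 0.4369k
-0.1215 - 0.3187i - 0.8323j + 0.4369k


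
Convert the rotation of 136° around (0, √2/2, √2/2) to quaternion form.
0.3746 + 0.6556j + 0.6556k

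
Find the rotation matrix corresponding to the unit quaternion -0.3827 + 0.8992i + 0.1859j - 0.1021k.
[[0.91, 0.2562, -0.3259], [0.4125, -0.638, 0.6503], [-0.0413, -0.7262, -0.6862]]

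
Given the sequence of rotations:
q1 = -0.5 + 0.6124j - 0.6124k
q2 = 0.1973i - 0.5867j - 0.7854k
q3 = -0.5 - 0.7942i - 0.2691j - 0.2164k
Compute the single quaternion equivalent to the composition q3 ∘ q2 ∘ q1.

q2 · q1 = -0.1217 + 0.7416i + 0.4142j + 0.5135k
q3 · q2 · q1 = 0.8724 - 0.3227i + 0.073j - 0.3598k
0.8724 - 0.3227i + 0.073j - 0.3598k
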